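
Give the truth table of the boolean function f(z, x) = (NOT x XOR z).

z | x | Output
--------------
0 | 0 | 1
0 | 1 | 0
1 | 0 | 0
1 | 1 | 1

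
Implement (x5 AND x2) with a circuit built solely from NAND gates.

((x5 NAND x2) NAND (x5 NAND x2))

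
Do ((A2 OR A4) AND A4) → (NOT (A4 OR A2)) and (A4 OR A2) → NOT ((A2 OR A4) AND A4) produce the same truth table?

Yes, Contrapositive is always equivalent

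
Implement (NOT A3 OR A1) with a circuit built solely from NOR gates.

(((A3 NOR A3) NOR A1) NOR ((A3 NOR A3) NOR A1))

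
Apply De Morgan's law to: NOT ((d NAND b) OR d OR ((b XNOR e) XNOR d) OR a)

NOT (d NAND b) AND NOT d AND NOT ((b XNOR e) XNOR d) AND NOT a
De Morgan's: NOT(OR of terms) = AND of negations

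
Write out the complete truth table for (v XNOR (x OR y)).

y | v | x | Output
------------------
0 | 0 | 0 | 1
0 | 0 | 1 | 0
0 | 1 | 0 | 0
0 | 1 | 1 | 1
1 | 0 | 0 | 0
1 | 0 | 1 | 0
1 | 1 | 0 | 1
1 | 1 | 1 | 1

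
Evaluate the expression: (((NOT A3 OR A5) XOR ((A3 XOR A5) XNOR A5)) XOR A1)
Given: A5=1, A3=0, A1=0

Substituting: (((NOT 0 OR 1) XOR ((0 XOR 1) XNOR 1)) XOR 0)
= 0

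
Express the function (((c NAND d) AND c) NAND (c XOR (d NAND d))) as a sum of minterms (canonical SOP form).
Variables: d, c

Σm(0, 1, 2, 3) = (NOT d AND NOT c) OR (NOT d AND c) OR (d AND NOT c) OR (d AND c)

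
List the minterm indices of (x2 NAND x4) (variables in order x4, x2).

Σm(0, 1, 2) = (NOT x4 AND NOT x2) OR (NOT x4 AND x2) OR (x4 AND NOT x2)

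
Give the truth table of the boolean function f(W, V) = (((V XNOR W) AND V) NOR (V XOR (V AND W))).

W | V | Output
--------------
0 | 0 | 1
0 | 1 | 0
1 | 0 | 1
1 | 1 | 0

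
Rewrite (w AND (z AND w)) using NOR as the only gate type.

((w NOR w) NOR (((z NOR z) NOR (w NOR w)) NOR ((z NOR z) NOR (w NOR w))))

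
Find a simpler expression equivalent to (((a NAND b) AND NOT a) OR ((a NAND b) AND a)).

By distribution ((E AND v) OR (E AND NOT v) = E):
= (a NAND b)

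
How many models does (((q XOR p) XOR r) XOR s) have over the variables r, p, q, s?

Satisfying assignments: (0,0,0,1), (0,0,1,0), (0,1,0,0), (0,1,1,1), (1,0,0,0), (1,0,1,1), (1,1,0,1), (1,1,1,0)
Count: 8 out of 16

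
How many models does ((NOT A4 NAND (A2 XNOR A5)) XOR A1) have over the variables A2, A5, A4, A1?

Satisfying assignments: (0,0,0,1), (0,0,1,0), (0,1,0,0), (0,1,1,0), (1,0,0,0), (1,0,1,0), (1,1,0,1), (1,1,1,0)
Count: 8 out of 16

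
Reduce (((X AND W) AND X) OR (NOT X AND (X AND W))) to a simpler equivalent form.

By distribution ((E AND v) OR (E AND NOT v) = E):
= (X AND W)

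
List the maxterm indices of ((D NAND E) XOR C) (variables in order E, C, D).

ΠM(2, 3, 5, 6) = (E OR NOT C OR D) AND (E OR NOT C OR NOT D) AND (NOT E OR C OR NOT D) AND (NOT E OR NOT C OR D)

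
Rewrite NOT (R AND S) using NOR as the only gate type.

(((R NOR R) NOR (S NOR S)) NOR ((R NOR R) NOR (S NOR S)))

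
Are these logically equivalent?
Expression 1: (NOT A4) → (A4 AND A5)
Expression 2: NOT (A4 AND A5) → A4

Yes, Contrapositive is always equivalent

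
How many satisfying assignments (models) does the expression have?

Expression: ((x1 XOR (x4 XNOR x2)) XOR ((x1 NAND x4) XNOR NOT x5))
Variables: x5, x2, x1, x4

Satisfying assignments: (0,0,0,1), (0,0,1,0), (0,0,1,1), (0,1,0,0), (1,0,0,0), (1,1,0,1), (1,1,1,0), (1,1,1,1)
Count: 8 out of 16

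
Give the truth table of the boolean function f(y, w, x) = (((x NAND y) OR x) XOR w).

y | w | x | Output
------------------
0 | 0 | 0 | 1
0 | 0 | 1 | 1
0 | 1 | 0 | 0
0 | 1 | 1 | 0
1 | 0 | 0 | 1
1 | 0 | 1 | 1
1 | 1 | 0 | 0
1 | 1 | 1 | 0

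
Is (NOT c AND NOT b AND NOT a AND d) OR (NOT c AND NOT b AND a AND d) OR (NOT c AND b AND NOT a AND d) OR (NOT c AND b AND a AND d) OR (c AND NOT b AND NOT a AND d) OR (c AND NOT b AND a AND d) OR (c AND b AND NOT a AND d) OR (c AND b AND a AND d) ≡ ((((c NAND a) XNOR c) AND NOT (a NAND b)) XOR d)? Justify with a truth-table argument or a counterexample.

Yes, they are equivalent — the two output columns agree on all 16 assignments:
c | b | a | d | Expression 1 | Expression 2
-------------------------------------------
0 | 0 | 0 | 0 | 0 | 0
0 | 0 | 0 | 1 | 1 | 1
0 | 0 | 1 | 0 | 0 | 0
0 | 0 | 1 | 1 | 1 | 1
0 | 1 | 0 | 0 | 0 | 0
0 | 1 | 0 | 1 | 1 | 1
0 | 1 | 1 | 0 | 0 | 0
0 | 1 | 1 | 1 | 1 | 1
1 | 0 | 0 | 0 | 0 | 0
1 | 0 | 0 | 1 | 1 | 1
1 | 0 | 1 | 0 | 0 | 0
1 | 0 | 1 | 1 | 1 | 1
1 | 1 | 0 | 0 | 0 | 0
1 | 1 | 0 | 1 | 1 | 1
1 | 1 | 1 | 0 | 0 | 0
1 | 1 | 1 | 1 | 1 | 1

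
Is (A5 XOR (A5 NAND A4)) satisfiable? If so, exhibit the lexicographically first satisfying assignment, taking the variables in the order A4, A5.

A4=0, A5=0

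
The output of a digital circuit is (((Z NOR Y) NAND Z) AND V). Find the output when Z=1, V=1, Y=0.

Substituting: (((1 NOR 0) NAND 1) AND 1)
= 1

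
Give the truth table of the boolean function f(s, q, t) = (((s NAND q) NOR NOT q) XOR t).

s | q | t | Output
------------------
0 | 0 | 0 | 0
0 | 0 | 1 | 1
0 | 1 | 0 | 0
0 | 1 | 1 | 1
1 | 0 | 0 | 0
1 | 0 | 1 | 1
1 | 1 | 0 | 1
1 | 1 | 1 | 0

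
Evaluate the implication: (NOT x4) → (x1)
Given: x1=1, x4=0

Antecedent (NOT x4) = 1; consequent (x1) = 1.
1 → 1 = 1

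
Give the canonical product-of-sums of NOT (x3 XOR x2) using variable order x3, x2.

ΠM(1, 2) = (x3 OR NOT x2) AND (NOT x3 OR x2)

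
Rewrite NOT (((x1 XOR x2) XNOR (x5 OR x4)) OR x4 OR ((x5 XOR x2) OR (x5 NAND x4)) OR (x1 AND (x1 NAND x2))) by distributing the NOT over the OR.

NOT ((x1 XOR x2) XNOR (x5 OR x4)) AND NOT x4 AND NOT ((x5 XOR x2) OR (x5 NAND x4)) AND NOT (x1 AND (x1 NAND x2))
De Morgan's: NOT(OR of terms) = AND of negations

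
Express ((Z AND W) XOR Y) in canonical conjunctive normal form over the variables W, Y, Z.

(W OR Y OR Z) AND (W OR Y OR NOT Z) AND (NOT W OR Y OR Z) AND (NOT W OR NOT Y OR NOT Z)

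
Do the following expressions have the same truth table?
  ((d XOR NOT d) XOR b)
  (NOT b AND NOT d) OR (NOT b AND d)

Yes, they are equivalent — the two output columns agree on all 4 assignments:
b | d | Expression 1 | Expression 2
-----------------------------------
0 | 0 | 1 | 1
0 | 1 | 1 | 1
1 | 0 | 0 | 0
1 | 1 | 0 | 0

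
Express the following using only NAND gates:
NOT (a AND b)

(((a NAND b) NAND (a NAND b)) NAND ((a NAND b) NAND (a NAND b)))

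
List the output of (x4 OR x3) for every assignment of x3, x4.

x3 | x4 | Output
----------------
0 | 0 | 0
0 | 1 | 1
1 | 0 | 1
1 | 1 | 1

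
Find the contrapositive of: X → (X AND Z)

Contrapositive: NOT (X AND Z) → NOT X
Note: A statement and its contrapositive are logically equivalent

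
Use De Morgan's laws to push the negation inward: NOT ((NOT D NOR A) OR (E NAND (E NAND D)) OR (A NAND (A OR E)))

NOT (NOT D NOR A) AND NOT (E NAND (E NAND D)) AND NOT (A NAND (A OR E))
De Morgan's: NOT(OR of terms) = AND of negations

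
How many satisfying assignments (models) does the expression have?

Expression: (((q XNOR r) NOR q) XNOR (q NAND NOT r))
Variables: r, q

Satisfying assignments: (0,1), (1,0)
Count: 2 out of 4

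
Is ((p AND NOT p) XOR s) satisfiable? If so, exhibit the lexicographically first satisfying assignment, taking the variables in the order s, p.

s=1, p=0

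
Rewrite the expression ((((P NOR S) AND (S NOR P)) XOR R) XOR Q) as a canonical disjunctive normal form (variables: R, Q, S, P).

(NOT R AND NOT Q AND NOT S AND NOT P) OR (NOT R AND Q AND NOT S AND P) OR (NOT R AND Q AND S AND NOT P) OR (NOT R AND Q AND S AND P) OR (R AND NOT Q AND NOT S AND P) OR (R AND NOT Q AND S AND NOT P) OR (R AND NOT Q AND S AND P) OR (R AND Q AND NOT S AND NOT P)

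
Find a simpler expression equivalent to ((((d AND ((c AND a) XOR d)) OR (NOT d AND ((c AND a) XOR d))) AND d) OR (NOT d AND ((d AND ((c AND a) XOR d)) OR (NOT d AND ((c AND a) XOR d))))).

By distribution ((E AND v) OR (E AND NOT v) = E) then distribution ((E AND v) OR (E AND NOT v) = E):
= ((c AND a) XOR d)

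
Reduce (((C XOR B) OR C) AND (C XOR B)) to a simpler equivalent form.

By absorption (E AND (E OR v) = E):
= (C XOR B)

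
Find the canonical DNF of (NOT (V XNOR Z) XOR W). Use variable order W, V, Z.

(NOT W AND NOT V AND Z) OR (NOT W AND V AND NOT Z) OR (W AND NOT V AND NOT Z) OR (W AND V AND Z)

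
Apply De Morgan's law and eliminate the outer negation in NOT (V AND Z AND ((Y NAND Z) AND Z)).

NOT V OR NOT Z OR NOT ((Y NAND Z) AND Z)
De Morgan's: NOT(AND of terms) = OR of negations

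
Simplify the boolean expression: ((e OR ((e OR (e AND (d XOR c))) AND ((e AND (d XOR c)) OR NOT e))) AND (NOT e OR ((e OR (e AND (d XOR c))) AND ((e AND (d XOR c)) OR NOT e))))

By distribution ((E OR v) AND (E OR NOT v) = E) then distribution ((E OR v) AND (E OR NOT v) = E):
= (e AND (d XOR c))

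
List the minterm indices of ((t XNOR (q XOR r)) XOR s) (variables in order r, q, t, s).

Σm(0, 3, 5, 6, 9, 10, 12, 15) = (NOT r AND NOT q AND NOT t AND NOT s) OR (NOT r AND NOT q AND t AND s) OR (NOT r AND q AND NOT t AND s) OR (NOT r AND q AND t AND NOT s) OR (r AND NOT q AND NOT t AND s) OR (r AND NOT q AND t AND NOT s) OR (r AND q AND NOT t AND NOT s) OR (r AND q AND t AND s)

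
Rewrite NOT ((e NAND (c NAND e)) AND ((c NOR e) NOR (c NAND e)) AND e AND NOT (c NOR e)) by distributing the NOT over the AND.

NOT (e NAND (c NAND e)) OR NOT ((c NOR e) NOR (c NAND e)) OR NOT e OR (c NOR e)
De Morgan's: NOT(AND of terms) = OR of negations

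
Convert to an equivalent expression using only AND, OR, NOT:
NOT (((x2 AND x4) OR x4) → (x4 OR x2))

((x2 AND x4) OR x4) AND NOT (x4 OR x2)
(Negated implication: NOT(A → B) = A AND NOT B)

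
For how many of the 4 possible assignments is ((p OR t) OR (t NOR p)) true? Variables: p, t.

Satisfying assignments: (0,0), (0,1), (1,0), (1,1)
Count: 4 out of 4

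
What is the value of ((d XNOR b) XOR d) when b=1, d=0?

Substituting: ((0 XNOR 1) XOR 0)
= 0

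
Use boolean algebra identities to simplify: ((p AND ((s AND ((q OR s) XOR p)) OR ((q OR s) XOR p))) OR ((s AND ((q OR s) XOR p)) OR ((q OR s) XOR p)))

By absorption (E OR (E AND v) = E) then absorption (E OR (E AND v) = E):
= ((q OR s) XOR p)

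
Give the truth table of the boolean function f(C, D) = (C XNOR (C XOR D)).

C | D | Output
--------------
0 | 0 | 1
0 | 1 | 0
1 | 0 | 1
1 | 1 | 0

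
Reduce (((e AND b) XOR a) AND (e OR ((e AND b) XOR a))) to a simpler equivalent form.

By absorption (E AND (E OR v) = E):
= ((e AND b) XOR a)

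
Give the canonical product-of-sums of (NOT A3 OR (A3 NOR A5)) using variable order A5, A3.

ΠM(1, 3) = (A5 OR NOT A3) AND (NOT A5 OR NOT A3)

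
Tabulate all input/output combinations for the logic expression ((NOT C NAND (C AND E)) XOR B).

E | C | B | Output
------------------
0 | 0 | 0 | 1
0 | 0 | 1 | 0
0 | 1 | 0 | 1
0 | 1 | 1 | 0
1 | 0 | 0 | 1
1 | 0 | 1 | 0
1 | 1 | 0 | 1
1 | 1 | 1 | 0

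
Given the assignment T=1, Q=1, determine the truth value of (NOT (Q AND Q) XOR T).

Substituting: (NOT (1 AND 1) XOR 1)
= 1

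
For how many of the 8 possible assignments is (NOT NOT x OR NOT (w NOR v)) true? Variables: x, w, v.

Satisfying assignments: (0,0,1), (0,1,0), (0,1,1), (1,0,0), (1,0,1), (1,1,0), (1,1,1)
Count: 7 out of 8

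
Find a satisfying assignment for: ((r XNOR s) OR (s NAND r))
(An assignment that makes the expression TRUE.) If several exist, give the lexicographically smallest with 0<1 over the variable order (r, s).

r=0, s=0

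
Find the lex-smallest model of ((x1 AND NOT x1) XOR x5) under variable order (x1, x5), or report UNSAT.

x1=0, x5=1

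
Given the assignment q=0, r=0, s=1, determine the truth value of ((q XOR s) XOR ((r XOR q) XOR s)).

Substituting: ((0 XOR 1) XOR ((0 XOR 0) XOR 1))
= 0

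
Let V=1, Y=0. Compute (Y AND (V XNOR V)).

Substituting: (0 AND (1 XNOR 1))
= 0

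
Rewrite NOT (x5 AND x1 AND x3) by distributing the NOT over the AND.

NOT x5 OR NOT x1 OR NOT x3
De Morgan's: NOT(AND of terms) = OR of negations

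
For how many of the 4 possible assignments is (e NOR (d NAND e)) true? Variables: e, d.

No assignment satisfies the expression.
Count: 0 out of 4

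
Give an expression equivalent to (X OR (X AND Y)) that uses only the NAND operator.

((X NAND X) NAND (((X NAND Y) NAND (X NAND Y)) NAND ((X NAND Y) NAND (X NAND Y))))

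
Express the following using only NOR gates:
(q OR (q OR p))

((q NOR ((q NOR p) NOR (q NOR p))) NOR (q NOR ((q NOR p) NOR (q NOR p))))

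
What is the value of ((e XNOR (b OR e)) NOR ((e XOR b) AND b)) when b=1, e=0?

Substituting: ((0 XNOR (1 OR 0)) NOR ((0 XOR 1) AND 1))
= 0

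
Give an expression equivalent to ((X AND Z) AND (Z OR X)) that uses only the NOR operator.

((((X NOR X) NOR (Z NOR Z)) NOR ((X NOR X) NOR (Z NOR Z))) NOR (((Z NOR X) NOR (Z NOR X)) NOR ((Z NOR X) NOR (Z NOR X))))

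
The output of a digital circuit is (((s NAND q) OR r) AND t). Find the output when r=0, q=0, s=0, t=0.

Substituting: (((0 NAND 0) OR 0) AND 0)
= 0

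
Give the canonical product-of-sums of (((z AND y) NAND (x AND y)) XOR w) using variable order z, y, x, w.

ΠM(1, 3, 5, 7, 9, 11, 13, 14) = (z OR y OR x OR NOT w) AND (z OR y OR NOT x OR NOT w) AND (z OR NOT y OR x OR NOT w) AND (z OR NOT y OR NOT x OR NOT w) AND (NOT z OR y OR x OR NOT w) AND (NOT z OR y OR NOT x OR NOT w) AND (NOT z OR NOT y OR x OR NOT w) AND (NOT z OR NOT y OR NOT x OR w)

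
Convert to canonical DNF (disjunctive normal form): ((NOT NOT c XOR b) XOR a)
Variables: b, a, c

(NOT b AND NOT a AND c) OR (NOT b AND a AND NOT c) OR (b AND NOT a AND NOT c) OR (b AND a AND c)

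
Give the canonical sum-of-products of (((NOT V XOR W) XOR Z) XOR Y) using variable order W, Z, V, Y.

Σm(0, 3, 5, 6, 9, 10, 12, 15) = (NOT W AND NOT Z AND NOT V AND NOT Y) OR (NOT W AND NOT Z AND V AND Y) OR (NOT W AND Z AND NOT V AND Y) OR (NOT W AND Z AND V AND NOT Y) OR (W AND NOT Z AND NOT V AND Y) OR (W AND NOT Z AND V AND NOT Y) OR (W AND Z AND NOT V AND NOT Y) OR (W AND Z AND V AND Y)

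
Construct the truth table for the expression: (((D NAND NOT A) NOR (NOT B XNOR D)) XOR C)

C | B | A | D | Output
----------------------
0 | 0 | 0 | 0 | 0
0 | 0 | 0 | 1 | 0
0 | 0 | 1 | 0 | 0
0 | 0 | 1 | 1 | 0
0 | 1 | 0 | 0 | 0
0 | 1 | 0 | 1 | 1
0 | 1 | 1 | 0 | 0
0 | 1 | 1 | 1 | 0
1 | 0 | 0 | 0 | 1
1 | 0 | 0 | 1 | 1
1 | 0 | 1 | 0 | 1
1 | 0 | 1 | 1 | 1
1 | 1 | 0 | 0 | 1
1 | 1 | 0 | 1 | 0
1 | 1 | 1 | 0 | 1
1 | 1 | 1 | 1 | 1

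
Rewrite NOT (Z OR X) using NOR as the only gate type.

(((Z NOR X) NOR (Z NOR X)) NOR ((Z NOR X) NOR (Z NOR X)))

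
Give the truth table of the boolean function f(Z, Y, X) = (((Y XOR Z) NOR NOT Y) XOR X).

Z | Y | X | Output
------------------
0 | 0 | 0 | 0
0 | 0 | 1 | 1
0 | 1 | 0 | 0
0 | 1 | 1 | 1
1 | 0 | 0 | 0
1 | 0 | 1 | 1
1 | 1 | 0 | 1
1 | 1 | 1 | 0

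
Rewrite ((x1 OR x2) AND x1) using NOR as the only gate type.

((((x1 NOR x2) NOR (x1 NOR x2)) NOR ((x1 NOR x2) NOR (x1 NOR x2))) NOR (x1 NOR x1))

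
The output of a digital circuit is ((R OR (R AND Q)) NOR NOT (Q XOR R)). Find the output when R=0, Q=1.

Substituting: ((0 OR (0 AND 1)) NOR NOT (1 XOR 0))
= 1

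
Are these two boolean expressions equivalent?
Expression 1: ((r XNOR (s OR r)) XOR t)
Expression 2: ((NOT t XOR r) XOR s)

No. Counterexample: with r=1, s=0, t=0, Expression 1 = 1 but Expression 2 = 0.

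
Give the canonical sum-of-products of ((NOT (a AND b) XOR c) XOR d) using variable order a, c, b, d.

Σm(0, 2, 5, 7, 8, 11, 13, 14) = (NOT a AND NOT c AND NOT b AND NOT d) OR (NOT a AND NOT c AND b AND NOT d) OR (NOT a AND c AND NOT b AND d) OR (NOT a AND c AND b AND d) OR (a AND NOT c AND NOT b AND NOT d) OR (a AND NOT c AND b AND d) OR (a AND c AND NOT b AND d) OR (a AND c AND b AND NOT d)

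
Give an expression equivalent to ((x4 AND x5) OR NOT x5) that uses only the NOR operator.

((((x4 NOR x4) NOR (x5 NOR x5)) NOR (x5 NOR x5)) NOR (((x4 NOR x4) NOR (x5 NOR x5)) NOR (x5 NOR x5)))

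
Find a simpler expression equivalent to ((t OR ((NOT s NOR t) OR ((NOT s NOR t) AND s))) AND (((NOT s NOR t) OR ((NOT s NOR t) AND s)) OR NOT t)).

By distribution ((E OR v) AND (E OR NOT v) = E) then absorption (E OR (E AND v) = E):
= (NOT s NOR t)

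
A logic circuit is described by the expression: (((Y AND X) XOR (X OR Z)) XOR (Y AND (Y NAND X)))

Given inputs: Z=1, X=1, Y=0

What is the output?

Substituting: (((0 AND 1) XOR (1 OR 1)) XOR (0 AND (0 NAND 1)))
= 1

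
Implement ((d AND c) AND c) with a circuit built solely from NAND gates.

((((d NAND c) NAND (d NAND c)) NAND c) NAND (((d NAND c) NAND (d NAND c)) NAND c))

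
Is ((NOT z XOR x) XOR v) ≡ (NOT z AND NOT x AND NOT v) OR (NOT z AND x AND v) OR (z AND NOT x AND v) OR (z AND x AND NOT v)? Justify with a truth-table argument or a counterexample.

Yes, they are equivalent — the two output columns agree on all 8 assignments:
z | x | v | Expression 1 | Expression 2
---------------------------------------
0 | 0 | 0 | 1 | 1
0 | 0 | 1 | 0 | 0
0 | 1 | 0 | 0 | 0
0 | 1 | 1 | 1 | 1
1 | 0 | 0 | 0 | 0
1 | 0 | 1 | 1 | 1
1 | 1 | 0 | 1 | 1
1 | 1 | 1 | 0 | 0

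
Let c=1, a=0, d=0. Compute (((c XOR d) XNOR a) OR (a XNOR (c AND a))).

Substituting: (((1 XOR 0) XNOR 0) OR (0 XNOR (1 AND 0)))
= 1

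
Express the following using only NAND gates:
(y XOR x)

((y NAND (y NAND x)) NAND (x NAND (y NAND x)))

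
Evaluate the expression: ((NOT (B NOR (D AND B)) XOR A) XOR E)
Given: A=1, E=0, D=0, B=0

Substituting: ((NOT (0 NOR (0 AND 0)) XOR 1) XOR 0)
= 1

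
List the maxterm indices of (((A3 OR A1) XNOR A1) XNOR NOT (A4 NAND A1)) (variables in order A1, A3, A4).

ΠM(0, 1, 4, 6) = (A1 OR A3 OR A4) AND (A1 OR A3 OR NOT A4) AND (NOT A1 OR A3 OR A4) AND (NOT A1 OR NOT A3 OR A4)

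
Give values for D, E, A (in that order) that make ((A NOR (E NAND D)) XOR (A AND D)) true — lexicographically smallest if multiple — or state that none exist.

D=1, E=0, A=1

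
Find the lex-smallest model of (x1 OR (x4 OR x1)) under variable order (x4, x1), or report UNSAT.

x4=0, x1=1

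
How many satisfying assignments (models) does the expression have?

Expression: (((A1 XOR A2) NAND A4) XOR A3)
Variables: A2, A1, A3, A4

Satisfying assignments: (0,0,0,0), (0,0,0,1), (0,1,0,0), (0,1,1,1), (1,0,0,0), (1,0,1,1), (1,1,0,0), (1,1,0,1)
Count: 8 out of 16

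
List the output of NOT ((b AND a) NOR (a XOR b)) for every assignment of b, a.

b | a | Output
--------------
0 | 0 | 0
0 | 1 | 1
1 | 0 | 1
1 | 1 | 1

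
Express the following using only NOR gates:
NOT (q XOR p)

(((((q NOR p) NOR (q NOR p)) NOR ((q NOR p) NOR (q NOR p))) NOR ((((q NOR q) NOR (p NOR p)) NOR ((q NOR q) NOR (p NOR p))) NOR (((q NOR q) NOR (p NOR p)) NOR ((q NOR q) NOR (p NOR p))))) NOR ((((q NOR p) NOR (q NOR p)) NOR ((q NOR p) NOR (q NOR p))) NOR ((((q NOR q) NOR (p NOR p)) NOR ((q NOR q) NOR (p NOR p))) NOR (((q NOR q) NOR (p NOR p)) NOR ((q NOR q) NOR (p NOR p))))))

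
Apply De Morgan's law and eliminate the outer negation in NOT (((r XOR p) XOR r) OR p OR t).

NOT ((r XOR p) XOR r) AND NOT p AND NOT t
De Morgan's: NOT(OR of terms) = AND of negations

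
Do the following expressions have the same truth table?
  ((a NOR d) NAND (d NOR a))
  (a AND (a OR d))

No. Counterexample: with a=0, d=1, Expression 1 = 1 but Expression 2 = 0.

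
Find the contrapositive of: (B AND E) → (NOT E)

Contrapositive: E → NOT (B AND E)
Note: A statement and its contrapositive are logically equivalent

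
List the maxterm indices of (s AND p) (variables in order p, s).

ΠM(0, 1, 2) = (p OR s) AND (p OR NOT s) AND (NOT p OR s)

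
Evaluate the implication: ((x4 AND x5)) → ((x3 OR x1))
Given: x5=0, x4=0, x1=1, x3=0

Antecedent ((x4 AND x5)) = 0; consequent ((x3 OR x1)) = 1.
0 → 1 = 1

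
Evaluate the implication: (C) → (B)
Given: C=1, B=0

Antecedent (C) = 1; consequent (B) = 0.
1 → 0 = 0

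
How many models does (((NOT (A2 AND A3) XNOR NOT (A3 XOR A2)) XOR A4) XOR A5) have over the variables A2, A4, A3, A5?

Satisfying assignments: (0,0,0,0), (0,0,1,1), (0,1,0,1), (0,1,1,0), (1,0,0,1), (1,0,1,1), (1,1,0,0), (1,1,1,0)
Count: 8 out of 16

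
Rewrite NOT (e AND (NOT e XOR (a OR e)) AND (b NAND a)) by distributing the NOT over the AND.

NOT e OR NOT (NOT e XOR (a OR e)) OR NOT (b NAND a)
De Morgan's: NOT(AND of terms) = OR of negations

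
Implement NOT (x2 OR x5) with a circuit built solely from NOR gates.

(((x2 NOR x5) NOR (x2 NOR x5)) NOR ((x2 NOR x5) NOR (x2 NOR x5)))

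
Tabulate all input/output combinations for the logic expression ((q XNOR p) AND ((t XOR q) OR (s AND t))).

s | t | q | p | Output
----------------------
0 | 0 | 0 | 0 | 0
0 | 0 | 0 | 1 | 0
0 | 0 | 1 | 0 | 0
0 | 0 | 1 | 1 | 1
0 | 1 | 0 | 0 | 1
0 | 1 | 0 | 1 | 0
0 | 1 | 1 | 0 | 0
0 | 1 | 1 | 1 | 0
1 | 0 | 0 | 0 | 0
1 | 0 | 0 | 1 | 0
1 | 0 | 1 | 0 | 0
1 | 0 | 1 | 1 | 1
1 | 1 | 0 | 0 | 1
1 | 1 | 0 | 1 | 0
1 | 1 | 1 | 0 | 0
1 | 1 | 1 | 1 | 1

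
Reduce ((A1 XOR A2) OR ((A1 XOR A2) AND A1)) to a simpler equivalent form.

By absorption (E OR (E AND v) = E):
= (A1 XOR A2)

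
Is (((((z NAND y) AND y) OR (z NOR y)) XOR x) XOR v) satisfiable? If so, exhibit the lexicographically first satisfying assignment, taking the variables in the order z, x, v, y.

z=0, x=0, v=0, y=0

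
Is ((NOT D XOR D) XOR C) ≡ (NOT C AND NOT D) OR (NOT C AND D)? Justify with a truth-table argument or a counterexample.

Yes, they are equivalent — the two output columns agree on all 4 assignments:
C | D | Expression 1 | Expression 2
-----------------------------------
0 | 0 | 1 | 1
0 | 1 | 1 | 1
1 | 0 | 0 | 0
1 | 1 | 0 | 0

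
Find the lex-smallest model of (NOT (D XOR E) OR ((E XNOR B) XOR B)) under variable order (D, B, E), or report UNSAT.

D=0, B=0, E=0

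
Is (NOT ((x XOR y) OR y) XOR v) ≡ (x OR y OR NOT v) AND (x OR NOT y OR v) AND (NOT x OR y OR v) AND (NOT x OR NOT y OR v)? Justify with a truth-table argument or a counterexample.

Yes, they are equivalent — the two output columns agree on all 8 assignments:
x | y | v | Expression 1 | Expression 2
---------------------------------------
0 | 0 | 0 | 1 | 1
0 | 0 | 1 | 0 | 0
0 | 1 | 0 | 0 | 0
0 | 1 | 1 | 1 | 1
1 | 0 | 0 | 0 | 0
1 | 0 | 1 | 1 | 1
1 | 1 | 0 | 0 | 0
1 | 1 | 1 | 1 | 1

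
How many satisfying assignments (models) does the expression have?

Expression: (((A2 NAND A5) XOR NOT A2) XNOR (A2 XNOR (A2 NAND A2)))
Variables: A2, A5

Satisfying assignments: (0,0), (0,1), (1,1)
Count: 3 out of 4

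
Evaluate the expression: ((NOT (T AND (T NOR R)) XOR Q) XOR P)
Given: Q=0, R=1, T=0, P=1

Substituting: ((NOT (0 AND (0 NOR 1)) XOR 0) XOR 1)
= 0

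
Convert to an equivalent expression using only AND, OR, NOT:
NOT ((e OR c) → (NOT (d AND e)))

(e OR c) AND (d AND e)
(Negated implication: NOT(A → B) = A AND NOT B)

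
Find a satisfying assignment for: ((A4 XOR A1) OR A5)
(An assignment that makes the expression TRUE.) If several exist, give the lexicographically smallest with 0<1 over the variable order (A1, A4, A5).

A1=0, A4=0, A5=1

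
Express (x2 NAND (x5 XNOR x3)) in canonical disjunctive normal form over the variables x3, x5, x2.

(NOT x3 AND NOT x5 AND NOT x2) OR (NOT x3 AND x5 AND NOT x2) OR (NOT x3 AND x5 AND x2) OR (x3 AND NOT x5 AND NOT x2) OR (x3 AND NOT x5 AND x2) OR (x3 AND x5 AND NOT x2)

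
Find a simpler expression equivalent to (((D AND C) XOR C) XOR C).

By XOR self-cancellation ((E XOR v) XOR v = E):
= (D AND C)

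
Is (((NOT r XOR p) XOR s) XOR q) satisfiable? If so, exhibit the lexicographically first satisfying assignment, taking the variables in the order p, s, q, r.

p=0, s=0, q=0, r=0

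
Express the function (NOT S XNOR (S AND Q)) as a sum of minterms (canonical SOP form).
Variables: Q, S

Σm(1) = (NOT Q AND S)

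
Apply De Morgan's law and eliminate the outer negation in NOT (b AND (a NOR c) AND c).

NOT b OR NOT (a NOR c) OR NOT c
De Morgan's: NOT(AND of terms) = OR of negations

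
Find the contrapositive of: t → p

Contrapositive: NOT p → NOT t
Note: A statement and its contrapositive are logically equivalent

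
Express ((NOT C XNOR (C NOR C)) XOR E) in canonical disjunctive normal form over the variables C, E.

(NOT C AND NOT E) OR (C AND NOT E)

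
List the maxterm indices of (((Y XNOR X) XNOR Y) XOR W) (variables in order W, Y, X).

ΠM(0, 2, 5, 7) = (W OR Y OR X) AND (W OR NOT Y OR X) AND (NOT W OR Y OR NOT X) AND (NOT W OR NOT Y OR NOT X)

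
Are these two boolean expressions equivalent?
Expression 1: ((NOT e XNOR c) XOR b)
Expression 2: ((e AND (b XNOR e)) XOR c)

No. Counterexample: with b=0, c=0, e=1, Expression 1 = 1 but Expression 2 = 0.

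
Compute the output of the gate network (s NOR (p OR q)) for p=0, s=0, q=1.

Substituting: (0 NOR (0 OR 1))
= 0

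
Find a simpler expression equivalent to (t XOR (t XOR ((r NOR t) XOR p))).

By XOR self-cancellation ((E XOR v) XOR v = E):
= ((r NOR t) XOR p)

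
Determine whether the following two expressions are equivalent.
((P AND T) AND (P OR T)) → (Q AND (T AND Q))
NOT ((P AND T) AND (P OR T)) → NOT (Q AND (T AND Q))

No, Inverse is not equivalent to original (counterexample: P=0, T=1, Q=1)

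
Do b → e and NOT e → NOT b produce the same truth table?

Yes, Contrapositive is always equivalent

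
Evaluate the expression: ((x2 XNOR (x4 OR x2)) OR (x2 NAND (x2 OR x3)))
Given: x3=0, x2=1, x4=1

Substituting: ((1 XNOR (1 OR 1)) OR (1 NAND (1 OR 0)))
= 1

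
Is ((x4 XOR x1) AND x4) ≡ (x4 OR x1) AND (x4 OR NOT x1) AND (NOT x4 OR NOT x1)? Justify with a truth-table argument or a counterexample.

Yes, they are equivalent — the two output columns agree on all 4 assignments:
x4 | x1 | Expression 1 | Expression 2
-------------------------------------
0 | 0 | 0 | 0
0 | 1 | 0 | 0
1 | 0 | 1 | 1
1 | 1 | 0 | 0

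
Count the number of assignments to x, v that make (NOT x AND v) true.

Satisfying assignments: (0,1)
Count: 1 out of 4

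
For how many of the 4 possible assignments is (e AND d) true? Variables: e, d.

Satisfying assignments: (1,1)
Count: 1 out of 4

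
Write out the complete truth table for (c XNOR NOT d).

c | d | Output
--------------
0 | 0 | 0
0 | 1 | 1
1 | 0 | 1
1 | 1 | 0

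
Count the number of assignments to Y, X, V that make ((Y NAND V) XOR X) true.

Satisfying assignments: (0,0,0), (0,0,1), (1,0,0), (1,1,1)
Count: 4 out of 8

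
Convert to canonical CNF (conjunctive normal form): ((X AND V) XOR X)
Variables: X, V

(X OR V) AND (X OR NOT V) AND (NOT X OR NOT V)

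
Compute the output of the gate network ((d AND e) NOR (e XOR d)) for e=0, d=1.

Substituting: ((1 AND 0) NOR (0 XOR 1))
= 0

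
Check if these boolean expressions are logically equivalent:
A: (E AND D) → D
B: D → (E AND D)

No, Converse is not equivalent to original (counterexample: D=1, E=0)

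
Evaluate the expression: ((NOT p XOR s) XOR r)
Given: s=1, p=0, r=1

Substituting: ((NOT 0 XOR 1) XOR 1)
= 1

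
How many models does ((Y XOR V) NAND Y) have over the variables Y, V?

Satisfying assignments: (0,0), (0,1), (1,1)
Count: 3 out of 4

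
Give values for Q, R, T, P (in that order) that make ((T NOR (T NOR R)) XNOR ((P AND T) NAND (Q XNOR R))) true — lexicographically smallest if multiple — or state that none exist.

Q=0, R=0, T=1, P=1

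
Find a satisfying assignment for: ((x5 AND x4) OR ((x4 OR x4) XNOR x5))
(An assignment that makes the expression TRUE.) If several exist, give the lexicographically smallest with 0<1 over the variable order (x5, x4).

x5=0, x4=0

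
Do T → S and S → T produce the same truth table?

No, Converse is not equivalent to original (counterexample: S=0, T=1)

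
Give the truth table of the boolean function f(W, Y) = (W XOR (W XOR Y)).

W | Y | Output
--------------
0 | 0 | 0
0 | 1 | 1
1 | 0 | 0
1 | 1 | 1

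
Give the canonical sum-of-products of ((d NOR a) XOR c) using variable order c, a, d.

Σm(0, 5, 6, 7) = (NOT c AND NOT a AND NOT d) OR (c AND NOT a AND d) OR (c AND a AND NOT d) OR (c AND a AND d)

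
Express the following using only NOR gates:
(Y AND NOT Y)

((Y NOR Y) NOR ((Y NOR Y) NOR (Y NOR Y)))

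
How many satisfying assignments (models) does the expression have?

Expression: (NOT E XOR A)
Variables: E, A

Satisfying assignments: (0,0), (1,1)
Count: 2 out of 4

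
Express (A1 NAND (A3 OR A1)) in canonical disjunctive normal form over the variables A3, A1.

(NOT A3 AND NOT A1) OR (A3 AND NOT A1)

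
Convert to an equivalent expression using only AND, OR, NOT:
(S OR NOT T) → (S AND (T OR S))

NOT (S OR NOT T) OR (S AND (T OR S))
(Implication elimination: A → B = NOT A OR B)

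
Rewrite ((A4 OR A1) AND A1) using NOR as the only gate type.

((((A4 NOR A1) NOR (A4 NOR A1)) NOR ((A4 NOR A1) NOR (A4 NOR A1))) NOR (A1 NOR A1))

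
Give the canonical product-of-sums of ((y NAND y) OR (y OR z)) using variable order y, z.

ΠM() = TRUE (no maxterms)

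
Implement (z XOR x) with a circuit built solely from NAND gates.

((z NAND (z NAND x)) NAND (x NAND (z NAND x)))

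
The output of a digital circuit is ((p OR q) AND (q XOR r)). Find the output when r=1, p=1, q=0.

Substituting: ((1 OR 0) AND (0 XOR 1))
= 1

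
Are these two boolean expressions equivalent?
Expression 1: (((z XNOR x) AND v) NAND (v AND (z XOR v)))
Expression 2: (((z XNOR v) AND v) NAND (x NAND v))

No. Counterexample: with x=0, v=1, z=0, Expression 1 = 0 but Expression 2 = 1.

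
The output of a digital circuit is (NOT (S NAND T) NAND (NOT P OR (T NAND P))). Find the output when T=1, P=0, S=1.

Substituting: (NOT (1 NAND 1) NAND (NOT 0 OR (1 NAND 0)))
= 0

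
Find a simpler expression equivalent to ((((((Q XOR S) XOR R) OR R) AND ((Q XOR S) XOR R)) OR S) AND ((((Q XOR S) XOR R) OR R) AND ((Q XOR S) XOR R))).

By absorption (E AND (E OR v) = E) then absorption (E AND (E OR v) = E):
= ((Q XOR S) XOR R)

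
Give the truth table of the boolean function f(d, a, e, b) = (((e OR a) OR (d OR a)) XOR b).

d | a | e | b | Output
----------------------
0 | 0 | 0 | 0 | 0
0 | 0 | 0 | 1 | 1
0 | 0 | 1 | 0 | 1
0 | 0 | 1 | 1 | 0
0 | 1 | 0 | 0 | 1
0 | 1 | 0 | 1 | 0
0 | 1 | 1 | 0 | 1
0 | 1 | 1 | 1 | 0
1 | 0 | 0 | 0 | 1
1 | 0 | 0 | 1 | 0
1 | 0 | 1 | 0 | 1
1 | 0 | 1 | 1 | 0
1 | 1 | 0 | 0 | 1
1 | 1 | 0 | 1 | 0
1 | 1 | 1 | 0 | 1
1 | 1 | 1 | 1 | 0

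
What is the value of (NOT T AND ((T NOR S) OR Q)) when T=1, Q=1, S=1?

Substituting: (NOT 1 AND ((1 NOR 1) OR 1))
= 0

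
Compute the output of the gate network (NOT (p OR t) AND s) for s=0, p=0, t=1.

Substituting: (NOT (0 OR 1) AND 0)
= 0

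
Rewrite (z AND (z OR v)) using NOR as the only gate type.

((z NOR z) NOR (((z NOR v) NOR (z NOR v)) NOR ((z NOR v) NOR (z NOR v))))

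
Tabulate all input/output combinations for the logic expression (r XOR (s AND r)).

s | r | Output
--------------
0 | 0 | 0
0 | 1 | 1
1 | 0 | 0
1 | 1 | 0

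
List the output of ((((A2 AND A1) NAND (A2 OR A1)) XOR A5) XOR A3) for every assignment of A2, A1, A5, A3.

A2 | A1 | A5 | A3 | Output
--------------------------
0 | 0 | 0 | 0 | 1
0 | 0 | 0 | 1 | 0
0 | 0 | 1 | 0 | 0
0 | 0 | 1 | 1 | 1
0 | 1 | 0 | 0 | 1
0 | 1 | 0 | 1 | 0
0 | 1 | 1 | 0 | 0
0 | 1 | 1 | 1 | 1
1 | 0 | 0 | 0 | 1
1 | 0 | 0 | 1 | 0
1 | 0 | 1 | 0 | 0
1 | 0 | 1 | 1 | 1
1 | 1 | 0 | 0 | 0
1 | 1 | 0 | 1 | 1
1 | 1 | 1 | 0 | 1
1 | 1 | 1 | 1 | 0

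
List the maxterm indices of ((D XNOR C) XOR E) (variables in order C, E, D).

ΠM(1, 2, 4, 7) = (C OR E OR NOT D) AND (C OR NOT E OR D) AND (NOT C OR E OR D) AND (NOT C OR NOT E OR NOT D)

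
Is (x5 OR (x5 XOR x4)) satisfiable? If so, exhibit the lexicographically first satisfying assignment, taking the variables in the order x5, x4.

x5=0, x4=1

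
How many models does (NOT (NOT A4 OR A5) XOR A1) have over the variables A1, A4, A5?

Satisfying assignments: (0,1,0), (1,0,0), (1,0,1), (1,1,1)
Count: 4 out of 8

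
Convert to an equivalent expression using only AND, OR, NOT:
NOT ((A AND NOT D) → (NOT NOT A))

(A AND NOT D) AND NOT A
(Negated implication: NOT(A → B) = A AND NOT B)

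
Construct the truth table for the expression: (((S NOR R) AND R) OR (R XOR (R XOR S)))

R | S | Output
--------------
0 | 0 | 0
0 | 1 | 1
1 | 0 | 0
1 | 1 | 1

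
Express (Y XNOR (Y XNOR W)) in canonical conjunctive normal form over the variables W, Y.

(W OR Y) AND (W OR NOT Y)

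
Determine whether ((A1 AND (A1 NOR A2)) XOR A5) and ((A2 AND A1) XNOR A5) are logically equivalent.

No. Counterexample: with A5=0, A1=0, A2=0, Expression 1 = 0 but Expression 2 = 1.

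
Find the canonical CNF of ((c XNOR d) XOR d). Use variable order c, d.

(NOT c OR d) AND (NOT c OR NOT d)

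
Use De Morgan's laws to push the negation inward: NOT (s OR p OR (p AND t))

NOT s AND NOT p AND NOT (p AND t)
De Morgan's: NOT(OR of terms) = AND of negations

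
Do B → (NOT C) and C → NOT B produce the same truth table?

Yes, Contrapositive is always equivalent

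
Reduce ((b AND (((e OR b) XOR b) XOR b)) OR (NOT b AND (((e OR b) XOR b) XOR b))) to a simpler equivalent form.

By distribution ((E AND v) OR (E AND NOT v) = E) then XOR self-cancellation ((E XOR v) XOR v = E):
= (e OR b)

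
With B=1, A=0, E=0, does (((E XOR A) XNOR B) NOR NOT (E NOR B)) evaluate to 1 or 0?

Substituting: (((0 XOR 0) XNOR 1) NOR NOT (0 NOR 1))
= 0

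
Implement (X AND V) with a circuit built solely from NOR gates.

((X NOR X) NOR (V NOR V))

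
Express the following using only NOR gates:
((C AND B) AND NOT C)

((((C NOR C) NOR (B NOR B)) NOR ((C NOR C) NOR (B NOR B))) NOR ((C NOR C) NOR (C NOR C)))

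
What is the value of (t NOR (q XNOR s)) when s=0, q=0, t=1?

Substituting: (1 NOR (0 XNOR 0))
= 0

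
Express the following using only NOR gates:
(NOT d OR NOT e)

(((d NOR d) NOR (e NOR e)) NOR ((d NOR d) NOR (e NOR e)))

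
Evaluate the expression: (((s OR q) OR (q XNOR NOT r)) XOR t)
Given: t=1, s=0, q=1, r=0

Substituting: (((0 OR 1) OR (1 XNOR NOT 0)) XOR 1)
= 0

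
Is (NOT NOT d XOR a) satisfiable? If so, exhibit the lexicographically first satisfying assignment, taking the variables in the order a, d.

a=0, d=1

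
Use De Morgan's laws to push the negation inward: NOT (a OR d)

NOT a AND NOT d
De Morgan's: NOT(OR of terms) = AND of negations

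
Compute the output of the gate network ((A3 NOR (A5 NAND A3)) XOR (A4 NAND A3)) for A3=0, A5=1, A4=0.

Substituting: ((0 NOR (1 NAND 0)) XOR (0 NAND 0))
= 1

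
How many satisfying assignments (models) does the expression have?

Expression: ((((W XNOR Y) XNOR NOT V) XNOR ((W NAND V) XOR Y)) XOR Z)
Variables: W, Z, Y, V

Satisfying assignments: (0,0,0,0), (0,0,1,0), (0,1,0,1), (0,1,1,1), (1,1,0,0), (1,1,0,1), (1,1,1,0), (1,1,1,1)
Count: 8 out of 16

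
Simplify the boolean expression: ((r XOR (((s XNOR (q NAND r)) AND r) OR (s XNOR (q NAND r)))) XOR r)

By XOR self-cancellation ((E XOR v) XOR v = E) then absorption (E OR (E AND v) = E):
= (s XNOR (q NAND r))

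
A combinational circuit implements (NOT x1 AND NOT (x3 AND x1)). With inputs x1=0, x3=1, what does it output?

Substituting: (NOT 0 AND NOT (1 AND 0))
= 1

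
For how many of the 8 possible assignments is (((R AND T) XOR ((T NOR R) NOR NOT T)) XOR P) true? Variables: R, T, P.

Satisfying assignments: (0,0,1), (0,1,0), (1,0,1), (1,1,1)
Count: 4 out of 8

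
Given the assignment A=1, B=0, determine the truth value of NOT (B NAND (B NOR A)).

Substituting: NOT (0 NAND (0 NOR 1))
= 0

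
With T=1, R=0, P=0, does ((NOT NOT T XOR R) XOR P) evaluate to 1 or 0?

Substituting: ((NOT NOT 1 XOR 0) XOR 0)
= 1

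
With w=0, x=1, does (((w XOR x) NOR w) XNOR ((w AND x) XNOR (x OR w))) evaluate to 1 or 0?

Substituting: (((0 XOR 1) NOR 0) XNOR ((0 AND 1) XNOR (1 OR 0)))
= 1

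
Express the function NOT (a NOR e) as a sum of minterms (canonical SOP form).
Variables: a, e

Σm(1, 2, 3) = (NOT a AND e) OR (a AND NOT e) OR (a AND e)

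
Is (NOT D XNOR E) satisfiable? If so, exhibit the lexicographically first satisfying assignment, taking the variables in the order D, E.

D=0, E=1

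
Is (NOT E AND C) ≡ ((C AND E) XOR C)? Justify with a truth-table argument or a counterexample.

Yes, they are equivalent — the two output columns agree on all 4 assignments:
E | C | Expression 1 | Expression 2
-----------------------------------
0 | 0 | 0 | 0
0 | 1 | 1 | 1
1 | 0 | 0 | 0
1 | 1 | 0 | 0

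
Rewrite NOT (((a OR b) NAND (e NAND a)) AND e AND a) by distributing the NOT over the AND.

NOT ((a OR b) NAND (e NAND a)) OR NOT e OR NOT a
De Morgan's: NOT(AND of terms) = OR of negations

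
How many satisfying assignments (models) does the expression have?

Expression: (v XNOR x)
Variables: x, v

Satisfying assignments: (0,0), (1,1)
Count: 2 out of 4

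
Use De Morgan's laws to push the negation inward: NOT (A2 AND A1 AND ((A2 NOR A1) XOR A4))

NOT A2 OR NOT A1 OR NOT ((A2 NOR A1) XOR A4)
De Morgan's: NOT(AND of terms) = OR of negations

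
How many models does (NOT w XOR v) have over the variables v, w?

Satisfying assignments: (0,0), (1,1)
Count: 2 out of 4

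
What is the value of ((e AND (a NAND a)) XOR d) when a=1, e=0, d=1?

Substituting: ((0 AND (1 NAND 1)) XOR 1)
= 1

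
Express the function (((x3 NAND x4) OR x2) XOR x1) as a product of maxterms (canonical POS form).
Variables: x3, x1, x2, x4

ΠM(4, 5, 6, 7, 9, 12, 14, 15) = (x3 OR NOT x1 OR x2 OR x4) AND (x3 OR NOT x1 OR x2 OR NOT x4) AND (x3 OR NOT x1 OR NOT x2 OR x4) AND (x3 OR NOT x1 OR NOT x2 OR NOT x4) AND (NOT x3 OR x1 OR x2 OR NOT x4) AND (NOT x3 OR NOT x1 OR x2 OR x4) AND (NOT x3 OR NOT x1 OR NOT x2 OR x4) AND (NOT x3 OR NOT x1 OR NOT x2 OR NOT x4)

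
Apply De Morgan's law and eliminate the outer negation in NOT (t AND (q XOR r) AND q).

NOT t OR NOT (q XOR r) OR NOT q
De Morgan's: NOT(AND of terms) = OR of negations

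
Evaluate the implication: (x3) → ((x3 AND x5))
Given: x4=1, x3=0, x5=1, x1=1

Antecedent (x3) = 0; consequent ((x3 AND x5)) = 0.
0 → 0 = 1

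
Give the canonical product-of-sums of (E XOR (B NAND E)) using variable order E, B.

ΠM(2) = (NOT E OR B)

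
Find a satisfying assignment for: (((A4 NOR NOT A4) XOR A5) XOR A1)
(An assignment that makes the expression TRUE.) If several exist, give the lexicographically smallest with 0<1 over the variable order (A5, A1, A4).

A5=0, A1=1, A4=0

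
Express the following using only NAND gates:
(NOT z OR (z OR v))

(((z NAND z) NAND (z NAND z)) NAND (((z NAND z) NAND (v NAND v)) NAND ((z NAND z) NAND (v NAND v))))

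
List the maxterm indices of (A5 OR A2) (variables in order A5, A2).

ΠM(0) = (A5 OR A2)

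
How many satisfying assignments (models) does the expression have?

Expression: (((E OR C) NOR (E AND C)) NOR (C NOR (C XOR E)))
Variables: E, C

Satisfying assignments: (0,1), (1,0), (1,1)
Count: 3 out of 4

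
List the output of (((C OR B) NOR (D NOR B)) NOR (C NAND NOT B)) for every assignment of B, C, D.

B | C | D | Output
------------------
0 | 0 | 0 | 0
0 | 0 | 1 | 0
0 | 1 | 0 | 1
0 | 1 | 1 | 1
1 | 0 | 0 | 0
1 | 0 | 1 | 0
1 | 1 | 0 | 0
1 | 1 | 1 | 0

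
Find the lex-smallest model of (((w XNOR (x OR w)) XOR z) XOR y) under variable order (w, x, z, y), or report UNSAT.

w=0, x=0, z=0, y=0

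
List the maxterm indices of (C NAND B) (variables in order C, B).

ΠM(3) = (NOT C OR NOT B)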